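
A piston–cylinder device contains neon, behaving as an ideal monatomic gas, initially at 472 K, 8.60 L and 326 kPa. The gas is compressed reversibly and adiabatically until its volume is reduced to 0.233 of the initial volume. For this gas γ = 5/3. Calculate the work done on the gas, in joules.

6900 J

n = P₁V₁/(RT₁) = 326×8.60/(8.314×472) = 0.714 mol.
Adiabatic: TV^(γ−1) = const ⇒ T₂ = 472×(4.29)^0.667 = 1250 K; PV^γ = const ⇒ P₂ = 3700 kPa.
ΔU = nCvΔT = 0.714×12.5×(1250−472) = 6900 J.
Q = 0 for an adiabatic process, so W = −ΔU = -6900 J.
Work done on the gas = −W_by = 6900 J.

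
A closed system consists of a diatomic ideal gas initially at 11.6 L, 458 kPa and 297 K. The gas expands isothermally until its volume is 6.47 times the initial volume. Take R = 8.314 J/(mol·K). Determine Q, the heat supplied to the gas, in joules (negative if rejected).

9920 J

n = P₁V₁/(RT₁) = 458×11.6/(8.314×297) = 2.15 mol.
Isothermal: T stays 297 K; PV = const ⇒ V₂ = 75.1 L, P₂ = 70.8 kPa.
ΔU = 0 (ideal gas, T constant).
W = nRT ln(V₂/V₁) = 2.15×8.314×297×ln(6.47) = 9920 J.
Q = ΔU + W = 9920 J.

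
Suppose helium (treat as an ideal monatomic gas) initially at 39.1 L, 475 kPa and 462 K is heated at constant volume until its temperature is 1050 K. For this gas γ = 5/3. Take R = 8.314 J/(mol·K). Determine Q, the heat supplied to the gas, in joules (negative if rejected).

n = P₁V₁/(RT₁) = 475×39.1/(8.314×462) = 4.84 mol.
Isochoric: V stays 39.1 L; P/T = const ⇒ T₂ = 1050 K, P₂ = 1080 kPa.
W = 0 (no volume change).
ΔU = nCvΔT = 4.84×12.5×(1050−462) = 35500 J.
Q = ΔU = 35500 J.

35500 J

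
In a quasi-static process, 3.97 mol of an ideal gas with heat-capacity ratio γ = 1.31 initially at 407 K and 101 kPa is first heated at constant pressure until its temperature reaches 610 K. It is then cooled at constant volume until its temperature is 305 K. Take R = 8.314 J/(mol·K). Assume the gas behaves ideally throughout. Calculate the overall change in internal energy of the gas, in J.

-10900 J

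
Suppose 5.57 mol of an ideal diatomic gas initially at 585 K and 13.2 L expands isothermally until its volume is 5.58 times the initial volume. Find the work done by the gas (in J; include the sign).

46600 J

P₁ = nRT₁/V₁ = 5.57×8.314×585/13.2 = 2050 kPa.
Isothermal: T stays 585 K; PV = const ⇒ V₂ = 73.7 L, P₂ = 368 kPa.
W = nRT ln(V₂/V₁) = 5.57×8.314×585×ln(5.58) = 46600 J.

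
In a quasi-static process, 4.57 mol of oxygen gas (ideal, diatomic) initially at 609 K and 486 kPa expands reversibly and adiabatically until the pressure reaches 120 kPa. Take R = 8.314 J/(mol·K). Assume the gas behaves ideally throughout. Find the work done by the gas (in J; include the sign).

V₁ = nRT₁/P₁ = 4.57×8.314×609/486 = 47.6 L.
Adiabatic: T₂/T₁ = (P₂/P₁)^((γ−1)/γ) ⇒ T₂ = 609×(0.247)^0.286 = 408 K; V₂ = 129 L.
ΔU = nCvΔT = 4.57×20.8×(408−609) = -19100 J.
Q = 0 for an adiabatic process, so W = −ΔU = 19100 J.

19100 J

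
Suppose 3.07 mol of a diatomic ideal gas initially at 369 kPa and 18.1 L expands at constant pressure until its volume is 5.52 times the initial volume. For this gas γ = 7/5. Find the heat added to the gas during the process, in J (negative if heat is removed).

T₁ = P₁V₁/(nR) = 369×18.1/(3.07×8.314) = 262 K.
Isobaric: P stays 369 kPa; V/T = const ⇒ T₂ = 1440 K, V₂ = 99.9 L.
W = PΔV = 369×(99.9−18.1) kPa·L = 30200 J.
ΔU = nCvΔT = 3.07×20.8×(1440−262) = 75500 J.
Q = ΔU + W = nCpΔT = 106000 J.

106000 J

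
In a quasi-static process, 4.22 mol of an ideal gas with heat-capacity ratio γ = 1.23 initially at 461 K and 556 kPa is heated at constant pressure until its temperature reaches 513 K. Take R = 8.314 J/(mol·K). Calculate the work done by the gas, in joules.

V₁ = nRT₁/P₁ = 4.22×8.314×461/556 = 29.1 L.
Isobaric: P stays 556 kPa; V/T = const ⇒ T₂ = 513 K, V₂ = 32.4 L.
W = PΔV = 556×(32.4−29.1) kPa·L = 1820 J.

1820 J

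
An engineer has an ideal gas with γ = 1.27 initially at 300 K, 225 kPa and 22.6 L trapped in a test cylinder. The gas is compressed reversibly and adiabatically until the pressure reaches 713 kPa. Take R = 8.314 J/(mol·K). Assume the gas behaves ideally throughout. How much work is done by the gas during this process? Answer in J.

n = P₁V₁/(RT₁) = 225×22.6/(8.314×300) = 2.04 mol.
Adiabatic: T₂/T₁ = (P₂/P₁)^((γ−1)/γ) ⇒ T₂ = 300×(3.17)^0.213 = 383 K; V₂ = 9.11 L.
ΔU = nCvΔT = 2.04×30.8×(383−300) = 5230 J.
Q = 0 for an adiabatic process, so W = −ΔU = -5230 J.

-5230 J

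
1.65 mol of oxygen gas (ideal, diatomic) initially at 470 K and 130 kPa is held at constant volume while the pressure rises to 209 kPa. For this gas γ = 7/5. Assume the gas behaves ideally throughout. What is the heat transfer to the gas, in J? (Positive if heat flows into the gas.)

9800 J

V₁ = nRT₁/P₁ = 1.65×8.314×470/130 = 49.6 L.
Isochoric: V stays 49.6 L; P/T = const ⇒ T₂ = 756 K, P₂ = 209 kPa.
W = 0 (no volume change).
ΔU = nCvΔT = 1.65×20.8×(756−470) = 9800 J.
Q = ΔU = 9800 J.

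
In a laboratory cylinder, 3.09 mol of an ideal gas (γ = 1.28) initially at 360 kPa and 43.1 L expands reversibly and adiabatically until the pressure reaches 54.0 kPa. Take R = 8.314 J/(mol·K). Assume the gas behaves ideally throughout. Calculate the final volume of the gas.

T₁ = P₁V₁/(nR) = 360×43.1/(3.09×8.314) = 604 K.
Adiabatic: T₂/T₁ = (P₂/P₁)^((γ−1)/γ) ⇒ T₂ = 604×(0.150)^0.219 = 399 K; V₂ = 190 L.

190 L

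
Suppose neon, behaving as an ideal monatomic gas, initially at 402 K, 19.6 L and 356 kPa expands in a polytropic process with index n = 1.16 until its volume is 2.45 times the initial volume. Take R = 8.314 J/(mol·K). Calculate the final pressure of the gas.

126 kPa

Polytropic n=1.16: T₂ = T₁(V₁/V₂)^(n−1) = 402×(0.408)^0.16 = 348 K; P₂ = P₁(V₁/V₂)^n = 126 kPa.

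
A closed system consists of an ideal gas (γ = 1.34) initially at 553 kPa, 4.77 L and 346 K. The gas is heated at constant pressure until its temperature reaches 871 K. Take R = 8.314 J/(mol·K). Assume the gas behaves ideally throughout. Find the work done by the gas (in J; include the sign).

n = P₁V₁/(RT₁) = 553×4.77/(8.314×346) = 0.917 mol.
Isobaric: P stays 553 kPa; V/T = const ⇒ T₂ = 871 K, V₂ = 12.0 L.
W = PΔV = 553×(12.0−4.77) kPa·L = 4000 J.

4000 J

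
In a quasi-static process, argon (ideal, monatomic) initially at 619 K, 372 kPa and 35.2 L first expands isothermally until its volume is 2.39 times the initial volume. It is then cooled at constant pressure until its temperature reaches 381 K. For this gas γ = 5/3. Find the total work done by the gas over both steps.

6370 J

n = P₁V₁/(RT₁) = 372×35.2/(8.314×619) = 2.54 mol.
Step 1 — Isothermal: T stays 619 K; PV = const ⇒ V₂ = 84.1 L, P₂ = 156 kPa.
ΔU = 0 (ideal gas, T constant).
W = nRT ln(V₂/V₁) = 2.54×8.314×619×ln(2.39) = 11400 J.
Q = ΔU + W = 11400 J.
State after step 1: P = 156 kPa, V = 84.1 L, T = 619 K.
Step 2 — Isobaric: P stays 156 kPa; V/T = const ⇒ T₂ = 381 K, V₂ = 51.8 L.
W = PΔV = 156×(51.8−84.1) kPa·L = -5030 J.
ΔU = nCvΔT = 2.54×12.5×(381−619) = -7550 J.
Q = ΔU + W = nCpΔT = -12600 J.
Net over both steps: W = 6370 J, Q = -1180 J, ΔU = -7550 J.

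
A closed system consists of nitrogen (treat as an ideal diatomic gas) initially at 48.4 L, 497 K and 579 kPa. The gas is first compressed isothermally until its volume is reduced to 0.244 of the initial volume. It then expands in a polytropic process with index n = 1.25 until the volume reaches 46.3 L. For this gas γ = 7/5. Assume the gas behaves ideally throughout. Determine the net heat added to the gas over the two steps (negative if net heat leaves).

-27400 J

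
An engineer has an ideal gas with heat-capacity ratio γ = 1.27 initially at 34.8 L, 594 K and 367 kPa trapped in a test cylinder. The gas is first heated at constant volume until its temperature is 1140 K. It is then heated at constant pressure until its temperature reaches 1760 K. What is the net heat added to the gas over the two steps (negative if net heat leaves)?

n = P₁V₁/(RT₁) = 367×34.8/(8.314×594) = 2.59 mol.
Step 1 — Isochoric: V stays 34.8 L; P/T = const ⇒ T₂ = 1140 K, P₂ = 704 kPa.
W = 0 (no volume change).
ΔU = nCvΔT = 2.59×30.8×(1140−594) = 43500 J.
Q = ΔU = 43500 J.
State after step 1: P = 704 kPa, V = 34.8 L, T = 1140 K.
Step 2 — Isobaric: P stays 704 kPa; V/T = const ⇒ T₂ = 1760 K, V₂ = 53.7 L.
W = PΔV = 704×(53.7−34.8) kPa·L = 13300 J.
ΔU = nCvΔT = 2.59×30.8×(1760−1140) = 49400 J.
Q = ΔU + W = nCpΔT = 62700 J.
Net over both steps: W = 13300 J, Q = 106000 J, ΔU = 92900 J.

106000 J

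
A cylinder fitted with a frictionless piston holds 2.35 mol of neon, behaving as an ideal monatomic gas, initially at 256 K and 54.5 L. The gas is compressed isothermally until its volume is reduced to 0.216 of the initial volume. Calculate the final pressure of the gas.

P₁ = nRT₁/V₁ = 2.35×8.314×256/54.5 = 91.8 kPa.
Isothermal: T stays 256 K; PV = const ⇒ V₂ = 11.8 L, P₂ = 425 kPa.

425 kPa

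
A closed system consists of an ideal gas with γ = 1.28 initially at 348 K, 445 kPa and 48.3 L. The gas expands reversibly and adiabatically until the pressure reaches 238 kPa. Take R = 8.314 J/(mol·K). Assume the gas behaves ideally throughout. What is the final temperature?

303 K

Adiabatic: T₂/T₁ = (P₂/P₁)^((γ−1)/γ) ⇒ T₂ = 348×(0.535)^0.219 = 303 K; V₂ = 78.8 L.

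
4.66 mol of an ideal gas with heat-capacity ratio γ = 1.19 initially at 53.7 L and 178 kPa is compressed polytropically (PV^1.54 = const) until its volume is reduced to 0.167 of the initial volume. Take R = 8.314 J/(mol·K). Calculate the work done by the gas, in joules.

-28800 J

T₁ = P₁V₁/(nR) = 178×53.7/(4.66×8.314) = 247 K.
Polytropic n=1.54: T₂ = T₁(V₁/V₂)^(n−1) = 247×(5.99)^0.54 = 649 K; P₂ = P₁(V₁/V₂)^n = 2800 kPa.
W = (P₁V₁−P₂V₂)/(n−1) = (178×53.7−2800×8.97)/0.54 = -28800 J.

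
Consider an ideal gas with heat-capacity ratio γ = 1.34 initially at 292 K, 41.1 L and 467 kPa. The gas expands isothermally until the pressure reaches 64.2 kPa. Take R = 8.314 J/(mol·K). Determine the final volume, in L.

299 L

Isothermal: T stays 292 K; PV = const ⇒ V₂ = 299 L, P₂ = 64.2 kPa.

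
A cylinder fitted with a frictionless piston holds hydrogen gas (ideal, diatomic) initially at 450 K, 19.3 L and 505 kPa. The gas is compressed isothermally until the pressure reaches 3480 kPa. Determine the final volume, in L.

2.80 L

Isothermal: T stays 450 K; PV = const ⇒ V₂ = 2.80 L, P₂ = 3480 kPa.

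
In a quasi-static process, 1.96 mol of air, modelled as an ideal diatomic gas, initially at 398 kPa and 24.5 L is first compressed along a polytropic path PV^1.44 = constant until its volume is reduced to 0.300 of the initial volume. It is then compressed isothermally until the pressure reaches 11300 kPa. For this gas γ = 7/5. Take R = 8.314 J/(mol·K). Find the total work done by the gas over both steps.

T₁ = P₁V₁/(nR) = 398×24.5/(1.96×8.314) = 598 K.
Step 1 — Polytropic n=1.44: T₂ = T₁(V₁/V₂)^(n−1) = 598×(3.33)^0.44 = 1020 K; P₂ = P₁(V₁/V₂)^n = 2250 kPa.
W = (P₁V₁−P₂V₂)/(n−1) = (398×24.5−2250×7.35)/0.44 = -15500 J.
ΔU = nCvΔT = 1.96×20.8×(1020−598) = 17000 J.
Q = ΔU + W = 1550 J.
State after step 1: P = 2250 kPa, V = 7.35 L, T = 1020 K.
Step 2 — Isothermal: T stays 1020 K; PV = const ⇒ V₂ = 1.47 L, P₂ = 11300 kPa.
ΔU = 0 (ideal gas, T constant).
W = nRT ln(V₂/V₁) = 1.96×8.314×1020×ln(0.199) = -26700 J.
Q = ΔU + W = -26700 J.
Net over both steps: W = -42200 J, Q = -25200 J, ΔU = 17000 J.

-42200 J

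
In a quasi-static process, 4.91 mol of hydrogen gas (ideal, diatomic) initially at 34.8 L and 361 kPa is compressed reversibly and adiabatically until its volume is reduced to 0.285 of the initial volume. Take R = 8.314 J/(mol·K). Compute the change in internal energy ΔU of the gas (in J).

20500 J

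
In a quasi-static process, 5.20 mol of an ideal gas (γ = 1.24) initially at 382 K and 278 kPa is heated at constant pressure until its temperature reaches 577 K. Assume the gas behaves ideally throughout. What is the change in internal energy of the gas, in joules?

35100 J

V₁ = nRT₁/P₁ = 5.20×8.314×382/278 = 59.4 L.
Isobaric: P stays 278 kPa; V/T = const ⇒ T₂ = 577 K, V₂ = 89.7 L.
For an ideal gas ΔU = nCvΔT with Cv = R/(γ−1) = 34.6 J/(mol·K).
ΔU = 5.20×34.6×(577−382) = 35100 J.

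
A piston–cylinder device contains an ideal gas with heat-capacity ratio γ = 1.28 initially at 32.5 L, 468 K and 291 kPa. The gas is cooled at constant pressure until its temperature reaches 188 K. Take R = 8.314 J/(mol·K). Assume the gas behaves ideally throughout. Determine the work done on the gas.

n = P₁V₁/(RT₁) = 291×32.5/(8.314×468) = 2.43 mol.
Isobaric: P stays 291 kPa; V/T = const ⇒ T₂ = 188 K, V₂ = 13.1 L.
W = PΔV = 291×(13.1−32.5) kPa·L = -5660 J.
Work done on the gas = −W_by = 5660 J.

5660 J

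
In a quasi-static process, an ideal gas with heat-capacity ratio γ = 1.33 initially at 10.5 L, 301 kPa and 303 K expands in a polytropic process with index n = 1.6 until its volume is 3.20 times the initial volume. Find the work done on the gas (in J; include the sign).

n = P₁V₁/(RT₁) = 301×10.5/(8.314×303) = 1.25 mol.
Polytropic n=1.6: T₂ = T₁(V₁/V₂)^(n−1) = 303×(0.312)^0.60 = 151 K; P₂ = P₁(V₁/V₂)^n = 46.8 kPa.
W = (P₁V₁−P₂V₂)/(n−1) = (301×10.5−46.8×33.6)/0.60 = 2650 J.
Work done on the gas = −W_by = -2650 J.

-2650 J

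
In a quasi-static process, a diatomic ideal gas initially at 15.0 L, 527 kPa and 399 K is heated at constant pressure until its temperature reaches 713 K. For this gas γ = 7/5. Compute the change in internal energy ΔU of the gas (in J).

15600 J

n = P₁V₁/(RT₁) = 527×15.0/(8.314×399) = 2.38 mol.
Isobaric: P stays 527 kPa; V/T = const ⇒ T₂ = 713 K, V₂ = 26.8 L.
For an ideal gas ΔU = nCvΔT with Cv = (5/2)R = 20.8 J/(mol·K).
ΔU = 2.38×20.8×(713−399) = 15600 J.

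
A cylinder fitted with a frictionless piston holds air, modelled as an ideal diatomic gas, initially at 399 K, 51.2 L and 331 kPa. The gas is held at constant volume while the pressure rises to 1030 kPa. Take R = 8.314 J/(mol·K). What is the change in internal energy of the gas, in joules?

n = P₁V₁/(RT₁) = 331×51.2/(8.314×399) = 5.11 mol.
Isochoric: V stays 51.2 L; P/T = const ⇒ T₂ = 1240 K, P₂ = 1030 kPa.
For an ideal gas ΔU = nCvΔT with Cv = (5/2)R = 20.8 J/(mol·K).
ΔU = 5.11×20.8×(1240−399) = 89500 J.

89500 J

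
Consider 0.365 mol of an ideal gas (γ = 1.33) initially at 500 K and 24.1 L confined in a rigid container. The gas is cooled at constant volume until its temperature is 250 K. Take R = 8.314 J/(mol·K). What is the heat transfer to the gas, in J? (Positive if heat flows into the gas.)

-2300 J

P₁ = nRT₁/V₁ = 0.365×8.314×500/24.1 = 63.0 kPa.
Isochoric: V stays 24.1 L; P/T = const ⇒ T₂ = 250 K, P₂ = 31.5 kPa.
W = 0 (no volume change).
ΔU = nCvΔT = 0.365×25.2×(250−500) = -2300 J.
Q = ΔU = -2300 J.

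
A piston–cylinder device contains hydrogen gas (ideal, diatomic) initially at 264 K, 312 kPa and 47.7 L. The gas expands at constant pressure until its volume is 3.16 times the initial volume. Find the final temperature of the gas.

834 K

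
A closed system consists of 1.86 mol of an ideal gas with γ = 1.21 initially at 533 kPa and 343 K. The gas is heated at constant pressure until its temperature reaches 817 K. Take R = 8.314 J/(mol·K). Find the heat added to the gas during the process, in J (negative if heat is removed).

V₁ = nRT₁/P₁ = 1.86×8.314×343/533 = 9.95 L.
Isobaric: P stays 533 kPa; V/T = const ⇒ T₂ = 817 K, V₂ = 23.7 L.
W = PΔV = 533×(23.7−9.95) kPa·L = 7330 J.
ΔU = nCvΔT = 1.86×39.6×(817−343) = 34900 J.
Q = ΔU + W = nCpΔT = 42200 J.

42200 J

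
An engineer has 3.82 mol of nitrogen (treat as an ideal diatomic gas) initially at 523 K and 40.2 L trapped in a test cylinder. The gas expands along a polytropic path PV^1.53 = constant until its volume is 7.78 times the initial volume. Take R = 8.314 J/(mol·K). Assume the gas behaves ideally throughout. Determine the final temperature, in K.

P₁ = nRT₁/V₁ = 3.82×8.314×523/40.2 = 413 kPa.
Polytropic n=1.53: T₂ = T₁(V₁/V₂)^(n−1) = 523×(0.129)^0.53 = 176 K; P₂ = P₁(V₁/V₂)^n = 17.9 kPa.

176 K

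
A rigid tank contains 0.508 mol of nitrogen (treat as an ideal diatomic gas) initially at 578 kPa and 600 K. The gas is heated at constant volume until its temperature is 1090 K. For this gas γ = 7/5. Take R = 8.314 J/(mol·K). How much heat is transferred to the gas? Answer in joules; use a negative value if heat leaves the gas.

5170 J

V₁ = nRT₁/P₁ = 0.508×8.314×600/578 = 4.38 L.
Isochoric: V stays 4.38 L; P/T = const ⇒ T₂ = 1090 K, P₂ = 1050 kPa.
W = 0 (no volume change).
ΔU = nCvΔT = 0.508×20.8×(1090−600) = 5170 J.
Q = ΔU = 5170 J.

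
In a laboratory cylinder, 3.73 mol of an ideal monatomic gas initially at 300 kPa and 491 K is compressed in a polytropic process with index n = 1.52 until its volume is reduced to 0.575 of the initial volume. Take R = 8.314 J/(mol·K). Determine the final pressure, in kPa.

696 kPa

V₁ = nRT₁/P₁ = 3.73×8.314×491/300 = 50.8 L.
Polytropic n=1.52: T₂ = T₁(V₁/V₂)^(n−1) = 491×(1.74)^0.52 = 655 K; P₂ = P₁(V₁/V₂)^n = 696 kPa.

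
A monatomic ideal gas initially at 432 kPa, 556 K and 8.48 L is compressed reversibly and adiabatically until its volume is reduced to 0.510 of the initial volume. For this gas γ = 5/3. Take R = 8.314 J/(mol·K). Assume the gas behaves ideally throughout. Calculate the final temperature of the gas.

Adiabatic: TV^(γ−1) = const ⇒ T₂ = 556×(1.96)^0.667 = 871 K; PV^γ = const ⇒ P₂ = 1330 kPa.

871 K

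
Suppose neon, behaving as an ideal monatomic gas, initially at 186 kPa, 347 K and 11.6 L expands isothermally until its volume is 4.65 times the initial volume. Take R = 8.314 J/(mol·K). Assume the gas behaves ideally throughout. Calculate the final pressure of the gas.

40.0 kPa

Isothermal: T stays 347 K; PV = const ⇒ V₂ = 53.9 L, P₂ = 40.0 kPa.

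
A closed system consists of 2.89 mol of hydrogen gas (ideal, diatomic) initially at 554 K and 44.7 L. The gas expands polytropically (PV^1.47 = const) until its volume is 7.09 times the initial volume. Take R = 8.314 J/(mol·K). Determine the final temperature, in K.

221 K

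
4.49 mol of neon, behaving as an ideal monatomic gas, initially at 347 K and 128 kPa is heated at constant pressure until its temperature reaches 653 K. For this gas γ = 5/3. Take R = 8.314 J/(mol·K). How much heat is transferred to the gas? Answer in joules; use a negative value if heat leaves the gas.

28600 J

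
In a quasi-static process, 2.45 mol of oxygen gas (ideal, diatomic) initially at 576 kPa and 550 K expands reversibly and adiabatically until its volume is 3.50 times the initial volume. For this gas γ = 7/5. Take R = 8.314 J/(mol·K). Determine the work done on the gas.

V₁ = nRT₁/P₁ = 2.45×8.314×550/576 = 19.4 L.
Adiabatic: TV^(γ−1) = const ⇒ T₂ = 550×(0.286)^0.400 = 333 K; PV^γ = const ⇒ P₂ = 99.7 kPa.
ΔU = nCvΔT = 2.45×20.8×(333−550) = -11000 J.
Q = 0 for an adiabatic process, so W = −ΔU = 11000 J.
Work done on the gas = −W_by = -11000 J.

-11000 J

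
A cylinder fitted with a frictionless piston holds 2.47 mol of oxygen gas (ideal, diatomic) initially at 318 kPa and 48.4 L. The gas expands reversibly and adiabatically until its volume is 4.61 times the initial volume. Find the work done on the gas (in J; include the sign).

-17600 J

T₁ = P₁V₁/(nR) = 318×48.4/(2.47×8.314) = 749 K.
Adiabatic: TV^(γ−1) = const ⇒ T₂ = 749×(0.217)^0.400 = 407 K; PV^γ = const ⇒ P₂ = 37.4 kPa.
ΔU = nCvΔT = 2.47×20.8×(407−749) = -17600 J.
Q = 0 for an adiabatic process, so W = −ΔU = 17600 J.
Work done on the gas = −W_by = -17600 J.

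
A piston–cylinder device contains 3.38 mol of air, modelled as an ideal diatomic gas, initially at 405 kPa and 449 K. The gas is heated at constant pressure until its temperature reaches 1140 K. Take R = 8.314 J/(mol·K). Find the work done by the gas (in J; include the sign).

19400 J

V₁ = nRT₁/P₁ = 3.38×8.314×449/405 = 31.2 L.
Isobaric: P stays 405 kPa; V/T = const ⇒ T₂ = 1140 K, V₂ = 79.1 L.
W = PΔV = 405×(79.1−31.2) kPa·L = 19400 J.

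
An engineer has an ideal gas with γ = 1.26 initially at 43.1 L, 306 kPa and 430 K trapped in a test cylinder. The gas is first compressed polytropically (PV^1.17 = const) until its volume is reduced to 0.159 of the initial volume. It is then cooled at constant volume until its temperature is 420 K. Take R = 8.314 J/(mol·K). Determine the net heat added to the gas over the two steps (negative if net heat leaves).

-29700 J

n = P₁V₁/(RT₁) = 306×43.1/(8.314×430) = 3.69 mol.
Step 1 — Polytropic n=1.17: T₂ = T₁(V₁/V₂)^(n−1) = 430×(6.29)^0.17 = 588 K; P₂ = P₁(V₁/V₂)^n = 2630 kPa.
W = (P₁V₁−P₂V₂)/(n−1) = (306×43.1−2630×6.85)/0.17 = -28500 J.
ΔU = nCvΔT = 3.69×32.0×(588−430) = 18600 J.
Q = ΔU + W = -9860 J.
State after step 1: P = 2630 kPa, V = 6.85 L, T = 588 K.
Step 2 — Isochoric: V stays 6.85 L; P/T = const ⇒ T₂ = 420 K, P₂ = 1880 kPa.
W = 0 (no volume change).
ΔU = nCvΔT = 3.69×32.0×(420−588) = -19800 J.
Q = ΔU = -19800 J.
Net over both steps: W = -28500 J, Q = -29700 J, ΔU = -1180 J.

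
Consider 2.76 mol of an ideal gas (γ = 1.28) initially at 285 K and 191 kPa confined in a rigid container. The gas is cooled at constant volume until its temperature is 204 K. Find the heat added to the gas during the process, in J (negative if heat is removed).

V₁ = nRT₁/P₁ = 2.76×8.314×285/191 = 34.2 L.
Isochoric: V stays 34.2 L; P/T = const ⇒ T₂ = 204 K, P₂ = 137 kPa.
W = 0 (no volume change).
ΔU = nCvΔT = 2.76×29.7×(204−285) = -6640 J.
Q = ΔU = -6640 J.

-6640 J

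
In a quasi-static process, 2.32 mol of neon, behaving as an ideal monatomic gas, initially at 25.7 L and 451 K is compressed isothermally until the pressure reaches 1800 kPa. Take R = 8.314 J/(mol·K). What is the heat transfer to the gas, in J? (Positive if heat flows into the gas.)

-14500 J

P₁ = nRT₁/V₁ = 2.32×8.314×451/25.7 = 338 kPa.
Isothermal: T stays 451 K; PV = const ⇒ V₂ = 4.83 L, P₂ = 1800 kPa.
ΔU = 0 (ideal gas, T constant).
W = nRT ln(V₂/V₁) = 2.32×8.314×451×ln(0.188) = -14500 J.
Q = ΔU + W = -14500 J.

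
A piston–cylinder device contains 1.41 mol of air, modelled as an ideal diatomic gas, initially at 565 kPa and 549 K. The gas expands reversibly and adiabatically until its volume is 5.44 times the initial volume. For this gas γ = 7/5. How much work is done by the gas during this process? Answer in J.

7920 J

V₁ = nRT₁/P₁ = 1.41×8.314×549/565 = 11.4 L.
Adiabatic: TV^(γ−1) = const ⇒ T₂ = 549×(0.184)^0.400 = 279 K; PV^γ = const ⇒ P₂ = 52.7 kPa.
ΔU = nCvΔT = 1.41×20.8×(279−549) = -7920 J.
Q = 0 for an adiabatic process, so W = −ΔU = 7920 J.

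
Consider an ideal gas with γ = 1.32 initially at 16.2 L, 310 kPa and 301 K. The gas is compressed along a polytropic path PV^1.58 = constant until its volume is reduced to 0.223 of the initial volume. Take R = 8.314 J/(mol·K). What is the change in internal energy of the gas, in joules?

n = P₁V₁/(RT₁) = 310×16.2/(8.314×301) = 2.01 mol.
Polytropic n=1.58: T₂ = T₁(V₁/V₂)^(n−1) = 301×(4.48)^0.58 = 719 K; P₂ = P₁(V₁/V₂)^n = 3320 kPa.
For an ideal gas ΔU = nCvΔT with Cv = R/(γ−1) = 26.0 J/(mol·K).
ΔU = 2.01×26.0×(719−301) = 21800 J.

21800 J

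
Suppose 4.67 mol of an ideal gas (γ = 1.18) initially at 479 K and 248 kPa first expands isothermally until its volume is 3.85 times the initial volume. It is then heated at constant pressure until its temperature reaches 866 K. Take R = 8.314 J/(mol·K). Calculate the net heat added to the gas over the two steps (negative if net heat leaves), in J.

124000 J

V₁ = nRT₁/P₁ = 4.67×8.314×479/248 = 75.0 L.
Step 1 — Isothermal: T stays 479 K; PV = const ⇒ V₂ = 289 L, P₂ = 64.4 kPa.
ΔU = 0 (ideal gas, T constant).
W = nRT ln(V₂/V₁) = 4.67×8.314×479×ln(3.85) = 25100 J.
Q = ΔU + W = 25100 J.
State after step 1: P = 64.4 kPa, V = 289 L, T = 479 K.
Step 2 — Isobaric: P stays 64.4 kPa; V/T = const ⇒ T₂ = 866 K, V₂ = 522 L.
W = PΔV = 64.4×(522−289) kPa·L = 15000 J.
ΔU = nCvΔT = 4.67×46.2×(866−479) = 83500 J.
Q = ΔU + W = nCpΔT = 98500 J.
Net over both steps: W = 40100 J, Q = 124000 J, ΔU = 83500 J.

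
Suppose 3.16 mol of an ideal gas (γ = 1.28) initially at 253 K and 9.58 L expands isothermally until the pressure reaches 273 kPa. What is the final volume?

P₁ = nRT₁/V₁ = 3.16×8.314×253/9.58 = 694 kPa.
Isothermal: T stays 253 K; PV = const ⇒ V₂ = 24.3 L, P₂ = 273 kPa.

24.3 L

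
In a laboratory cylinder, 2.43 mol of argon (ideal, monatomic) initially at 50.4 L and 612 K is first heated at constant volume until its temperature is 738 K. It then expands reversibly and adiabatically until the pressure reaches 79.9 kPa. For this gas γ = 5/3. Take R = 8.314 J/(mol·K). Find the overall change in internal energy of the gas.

P₁ = nRT₁/V₁ = 2.43×8.314×612/50.4 = 245 kPa.
Step 1 — Isochoric: V stays 50.4 L; P/T = const ⇒ T₂ = 738 K, P₂ = 296 kPa.
W = 0 (no volume change).
ΔU = nCvΔT = 2.43×12.5×(738−612) = 3820 J.
Q = ΔU = 3820 J.
State after step 1: P = 296 kPa, V = 50.4 L, T = 738 K.
Step 2 — Adiabatic: T₂/T₁ = (P₂/P₁)^((γ−1)/γ) ⇒ T₂ = 738×(0.270)^0.400 = 437 K; V₂ = 111 L.
ΔU = nCvΔT = 2.43×12.5×(437−738) = -9120 J.
Q = 0 for an adiabatic process, so W = −ΔU = 9120 J.
Net over both steps: W = 9120 J, Q = 3820 J, ΔU = -5300 J.

-5300 J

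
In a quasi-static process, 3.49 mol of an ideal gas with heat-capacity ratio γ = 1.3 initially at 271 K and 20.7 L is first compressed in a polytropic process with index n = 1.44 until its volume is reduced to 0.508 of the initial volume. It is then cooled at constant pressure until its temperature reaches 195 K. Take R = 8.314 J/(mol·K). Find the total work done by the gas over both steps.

P₁ = nRT₁/V₁ = 3.49×8.314×271/20.7 = 380 kPa.
Step 1 — Polytropic n=1.44: T₂ = T₁(V₁/V₂)^(n−1) = 271×(1.97)^0.44 = 365 K; P₂ = P₁(V₁/V₂)^n = 1010 kPa.
W = (P₁V₁−P₂V₂)/(n−1) = (380×20.7−1010×10.5)/0.44 = -6200 J.
ΔU = nCvΔT = 3.49×27.7×(365−271) = 9100 J.
Q = ΔU + W = 2900 J.
State after step 1: P = 1010 kPa, V = 10.5 L, T = 365 K.
Step 2 — Isobaric: P stays 1010 kPa; V/T = const ⇒ T₂ = 195 K, V₂ = 5.62 L.
W = PΔV = 1010×(5.62−10.5) kPa·L = -4940 J.
ΔU = nCvΔT = 3.49×27.7×(195−365) = -16500 J.
Q = ΔU + W = nCpΔT = -21400 J.
Net over both steps: W = -11100 J, Q = -18500 J, ΔU = -7350 J.

-11100 J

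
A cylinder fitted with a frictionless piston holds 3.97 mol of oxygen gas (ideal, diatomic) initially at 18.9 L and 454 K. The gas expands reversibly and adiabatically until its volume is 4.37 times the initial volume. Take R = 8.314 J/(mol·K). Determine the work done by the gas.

16700 J

P₁ = nRT₁/V₁ = 3.97×8.314×454/18.9 = 793 kPa.
Adiabatic: TV^(γ−1) = const ⇒ T₂ = 454×(0.229)^0.400 = 252 K; PV^γ = const ⇒ P₂ = 101 kPa.
ΔU = nCvΔT = 3.97×20.8×(252−454) = -16700 J.
Q = 0 for an adiabatic process, so W = −ΔU = 16700 J.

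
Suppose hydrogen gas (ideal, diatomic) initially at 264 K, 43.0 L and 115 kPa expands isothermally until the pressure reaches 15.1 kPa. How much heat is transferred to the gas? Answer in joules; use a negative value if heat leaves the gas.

10000 J

n = P₁V₁/(RT₁) = 115×43.0/(8.314×264) = 2.25 mol.
Isothermal: T stays 264 K; PV = const ⇒ V₂ = 327 L, P₂ = 15.1 kPa.
ΔU = 0 (ideal gas, T constant).
W = nRT ln(V₂/V₁) = 2.25×8.314×264×ln(7.62) = 10000 J.
Q = ΔU + W = 10000 J.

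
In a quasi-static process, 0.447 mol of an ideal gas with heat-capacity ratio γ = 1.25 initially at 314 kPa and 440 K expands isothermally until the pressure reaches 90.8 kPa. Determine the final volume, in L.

V₁ = nRT₁/P₁ = 0.447×8.314×440/314 = 5.21 L.
Isothermal: T stays 440 K; PV = const ⇒ V₂ = 18.0 L, P₂ = 90.8 kPa.

18.0 L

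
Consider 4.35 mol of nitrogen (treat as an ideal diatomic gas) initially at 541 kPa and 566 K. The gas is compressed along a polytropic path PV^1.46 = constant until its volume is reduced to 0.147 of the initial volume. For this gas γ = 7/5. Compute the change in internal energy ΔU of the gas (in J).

72400 J

V₁ = nRT₁/P₁ = 4.35×8.314×566/541 = 37.8 L.
Polytropic n=1.46: T₂ = T₁(V₁/V₂)^(n−1) = 566×(6.80)^0.46 = 1370 K; P₂ = P₁(V₁/V₂)^n = 8890 kPa.
For an ideal gas ΔU = nCvΔT with Cv = (5/2)R = 20.8 J/(mol·K).
ΔU = 4.35×20.8×(1370−566) = 72400 J.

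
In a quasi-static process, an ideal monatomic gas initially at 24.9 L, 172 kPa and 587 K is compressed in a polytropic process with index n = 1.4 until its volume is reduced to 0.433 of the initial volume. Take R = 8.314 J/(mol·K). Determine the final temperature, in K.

820 K

Polytropic n=1.4: T₂ = T₁(V₁/V₂)^(n−1) = 587×(2.31)^0.40 = 820 K; P₂ = P₁(V₁/V₂)^n = 555 kPa.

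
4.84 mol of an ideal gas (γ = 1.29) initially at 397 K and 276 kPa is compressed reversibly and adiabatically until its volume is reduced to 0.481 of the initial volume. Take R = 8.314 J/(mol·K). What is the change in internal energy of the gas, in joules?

V₁ = nRT₁/P₁ = 4.84×8.314×397/276 = 57.9 L.
Adiabatic: TV^(γ−1) = const ⇒ T₂ = 397×(2.08)^0.290 = 491 K; PV^γ = const ⇒ P₂ = 709 kPa.
For an ideal gas ΔU = nCvΔT with Cv = R/(γ−1) = 28.7 J/(mol·K).
ΔU = 4.84×28.7×(491−397) = 13000 J.

13000 J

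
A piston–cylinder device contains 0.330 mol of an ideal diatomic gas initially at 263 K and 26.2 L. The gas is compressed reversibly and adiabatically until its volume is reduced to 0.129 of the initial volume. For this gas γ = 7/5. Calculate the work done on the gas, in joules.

2290 J

P₁ = nRT₁/V₁ = 0.330×8.314×263/26.2 = 27.5 kPa.
Adiabatic: TV^(γ−1) = const ⇒ T₂ = 263×(7.75)^0.400 = 597 K; PV^γ = const ⇒ P₂ = 484 kPa.
ΔU = nCvΔT = 0.330×20.8×(597−263) = 2290 J.
Q = 0 for an adiabatic process, so W = −ΔU = -2290 J.
Work done on the gas = −W_by = 2290 J.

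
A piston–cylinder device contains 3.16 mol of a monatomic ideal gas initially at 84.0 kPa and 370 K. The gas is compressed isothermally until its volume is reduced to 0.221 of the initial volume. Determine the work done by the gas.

V₁ = nRT₁/P₁ = 3.16×8.314×370/84.0 = 116 L.
Isothermal: T stays 370 K; PV = const ⇒ V₂ = 25.6 L, P₂ = 380 kPa.
W = nRT ln(V₂/V₁) = 3.16×8.314×370×ln(0.221) = -14700 J.

-14700 J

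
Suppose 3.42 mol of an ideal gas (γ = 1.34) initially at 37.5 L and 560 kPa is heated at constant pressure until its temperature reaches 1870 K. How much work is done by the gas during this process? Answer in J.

32200 J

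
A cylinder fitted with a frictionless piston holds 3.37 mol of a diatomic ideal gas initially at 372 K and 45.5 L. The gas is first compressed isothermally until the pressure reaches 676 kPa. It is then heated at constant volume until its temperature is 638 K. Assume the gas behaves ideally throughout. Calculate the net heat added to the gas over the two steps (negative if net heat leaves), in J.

7350 J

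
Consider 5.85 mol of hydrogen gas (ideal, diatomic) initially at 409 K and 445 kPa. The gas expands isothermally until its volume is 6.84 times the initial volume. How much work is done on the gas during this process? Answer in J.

-38200 J

V₁ = nRT₁/P₁ = 5.85×8.314×409/445 = 44.7 L.
Isothermal: T stays 409 K; PV = const ⇒ V₂ = 306 L, P₂ = 65.1 kPa.
W = nRT ln(V₂/V₁) = 5.85×8.314×409×ln(6.84) = 38200 J.
Work done on the gas = −W_by = -38200 J.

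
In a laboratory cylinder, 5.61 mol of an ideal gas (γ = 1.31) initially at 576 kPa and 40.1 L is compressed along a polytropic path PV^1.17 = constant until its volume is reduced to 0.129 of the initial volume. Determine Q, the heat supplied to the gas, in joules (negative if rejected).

-25600 J

T₁ = P₁V₁/(nR) = 576×40.1/(5.61×8.314) = 495 K.
Polytropic n=1.17: T₂ = T₁(V₁/V₂)^(n−1) = 495×(7.75)^0.17 = 701 K; P₂ = P₁(V₁/V₂)^n = 6320 kPa.
W = (P₁V₁−P₂V₂)/(n−1) = (576×40.1−6320×5.17)/0.17 = -56600 J.
ΔU = nCvΔT = 5.61×26.8×(701−495) = 31000 J.
Q = ΔU + W = -25600 J.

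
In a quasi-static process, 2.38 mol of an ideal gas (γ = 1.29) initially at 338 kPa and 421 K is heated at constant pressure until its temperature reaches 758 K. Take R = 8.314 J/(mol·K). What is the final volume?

V₁ = nRT₁/P₁ = 2.38×8.314×421/338 = 24.6 L.
Isobaric: P stays 338 kPa; V/T = const ⇒ T₂ = 758 K, V₂ = 44.4 L.

44.4 L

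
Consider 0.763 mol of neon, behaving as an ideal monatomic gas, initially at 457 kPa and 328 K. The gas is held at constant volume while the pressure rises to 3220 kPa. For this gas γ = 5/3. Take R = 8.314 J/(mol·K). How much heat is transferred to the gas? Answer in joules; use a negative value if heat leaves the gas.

V₁ = nRT₁/P₁ = 0.763×8.314×328/457 = 4.55 L.
Isochoric: V stays 4.55 L; P/T = const ⇒ T₂ = 2310 K, P₂ = 3220 kPa.
W = 0 (no volume change).
ΔU = nCvΔT = 0.763×12.5×(2310−328) = 18900 J.
Q = ΔU = 18900 J.

18900 J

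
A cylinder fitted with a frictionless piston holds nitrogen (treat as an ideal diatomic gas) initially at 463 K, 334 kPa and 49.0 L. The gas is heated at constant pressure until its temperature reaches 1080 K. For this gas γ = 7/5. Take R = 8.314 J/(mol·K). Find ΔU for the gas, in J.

n = P₁V₁/(RT₁) = 334×49.0/(8.314×463) = 4.25 mol.
Isobaric: P stays 334 kPa; V/T = const ⇒ T₂ = 1080 K, V₂ = 114 L.
For an ideal gas ΔU = nCvΔT with Cv = (5/2)R = 20.8 J/(mol·K).
ΔU = 4.25×20.8×(1080−463) = 54500 J.

54500 J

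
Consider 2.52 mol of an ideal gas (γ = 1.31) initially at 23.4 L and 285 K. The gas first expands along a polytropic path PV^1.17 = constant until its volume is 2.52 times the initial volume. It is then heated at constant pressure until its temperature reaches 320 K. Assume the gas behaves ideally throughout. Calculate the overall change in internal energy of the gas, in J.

2370 J

P₁ = nRT₁/V₁ = 2.52×8.314×285/23.4 = 255 kPa.
Step 1 — Polytropic n=1.17: T₂ = T₁(V₁/V₂)^(n−1) = 285×(0.397)^0.17 = 244 K; P₂ = P₁(V₁/V₂)^n = 86.5 kPa.
W = (P₁V₁−P₂V₂)/(n−1) = (255×23.4−86.5×59.0)/0.17 = 5110 J.
ΔU = nCvΔT = 2.52×26.8×(244−285) = -2800 J.
Q = ΔU + W = 2310 J.
State after step 1: P = 86.5 kPa, V = 59.0 L, T = 244 K.
Step 2 — Isobaric: P stays 86.5 kPa; V/T = const ⇒ T₂ = 320 K, V₂ = 77.5 L.
W = PΔV = 86.5×(77.5−59.0) kPa·L = 1600 J.
ΔU = nCvΔT = 2.52×26.8×(320−244) = 5170 J.
Q = ΔU + W = nCpΔT = 6770 J.
Net over both steps: W = 6710 J, Q = 9070 J, ΔU = 2370 J.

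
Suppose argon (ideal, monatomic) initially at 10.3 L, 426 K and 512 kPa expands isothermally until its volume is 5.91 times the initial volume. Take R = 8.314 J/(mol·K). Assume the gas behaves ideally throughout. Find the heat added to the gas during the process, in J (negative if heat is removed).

9370 J

n = P₁V₁/(RT₁) = 512×10.3/(8.314×426) = 1.49 mol.
Isothermal: T stays 426 K; PV = const ⇒ V₂ = 60.9 L, P₂ = 86.6 kPa.
ΔU = 0 (ideal gas, T constant).
W = nRT ln(V₂/V₁) = 1.49×8.314×426×ln(5.91) = 9370 J.
Q = ΔU + W = 9370 J.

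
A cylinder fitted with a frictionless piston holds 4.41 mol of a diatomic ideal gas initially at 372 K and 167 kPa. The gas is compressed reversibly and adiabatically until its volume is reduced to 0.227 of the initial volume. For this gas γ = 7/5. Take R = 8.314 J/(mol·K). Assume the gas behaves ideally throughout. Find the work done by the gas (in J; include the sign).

V₁ = nRT₁/P₁ = 4.41×8.314×372/167 = 81.7 L.
Adiabatic: TV^(γ−1) = const ⇒ T₂ = 372×(4.41)^0.400 = 673 K; PV^γ = const ⇒ P₂ = 1330 kPa.
ΔU = nCvΔT = 4.41×20.8×(673−372) = 27600 J.
Q = 0 for an adiabatic process, so W = −ΔU = -27600 J.

-27600 J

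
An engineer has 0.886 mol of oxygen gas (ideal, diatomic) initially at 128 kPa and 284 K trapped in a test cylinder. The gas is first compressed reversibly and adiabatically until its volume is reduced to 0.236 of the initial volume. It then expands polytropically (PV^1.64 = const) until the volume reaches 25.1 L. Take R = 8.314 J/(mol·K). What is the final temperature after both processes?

V₁ = nRT₁/P₁ = 0.886×8.314×284/128 = 16.3 L.
Step 1 — Adiabatic: TV^(γ−1) = const ⇒ T₂ = 284×(4.24)^0.400 = 506 K; PV^γ = const ⇒ P₂ = 966 kPa.
ΔU = nCvΔT = 0.886×20.8×(506−284) = 4090 J.
Q = 0 for an adiabatic process, so W = −ΔU = -4090 J.
State after step 1: P = 966 kPa, V = 3.86 L, T = 506 K.
Step 2 — Polytropic n=1.64: T₂ = T₁(V₁/V₂)^(n−1) = 506×(0.154)^0.64 = 153 K; P₂ = P₁(V₁/V₂)^n = 44.8 kPa.
W = (P₁V₁−P₂V₂)/(n−1) = (966×3.86−44.8×25.1)/0.64 = 4070 J.
ΔU = nCvΔT = 0.886×20.8×(153−506) = -6510 J.
Q = ΔU + W = -2440 J.
Net over both steps: W = -20.8 J, Q = -2440 J, ΔU = -2420 J.

153 K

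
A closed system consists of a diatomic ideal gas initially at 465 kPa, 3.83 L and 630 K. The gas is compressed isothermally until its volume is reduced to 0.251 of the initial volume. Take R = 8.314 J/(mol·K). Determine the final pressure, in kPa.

1850 kPa

Isothermal: T stays 630 K; PV = const ⇒ V₂ = 0.961 L, P₂ = 1850 kPa.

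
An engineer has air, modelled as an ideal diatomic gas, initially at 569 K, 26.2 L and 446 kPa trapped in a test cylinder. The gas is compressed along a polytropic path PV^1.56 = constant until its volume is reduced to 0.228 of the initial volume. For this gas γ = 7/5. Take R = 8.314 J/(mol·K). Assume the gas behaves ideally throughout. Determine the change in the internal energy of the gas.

37600 J

n = P₁V₁/(RT₁) = 446×26.2/(8.314×569) = 2.47 mol.
Polytropic n=1.56: T₂ = T₁(V₁/V₂)^(n−1) = 569×(4.39)^0.56 = 1300 K; P₂ = P₁(V₁/V₂)^n = 4480 kPa.
For an ideal gas ΔU = nCvΔT with Cv = (5/2)R = 20.8 J/(mol·K).
ΔU = 2.47×20.8×(1300−569) = 37600 J.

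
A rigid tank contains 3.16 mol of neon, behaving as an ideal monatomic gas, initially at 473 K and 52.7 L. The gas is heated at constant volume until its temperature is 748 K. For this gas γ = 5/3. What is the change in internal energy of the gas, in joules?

10800 J

P₁ = nRT₁/V₁ = 3.16×8.314×473/52.7 = 236 kPa.
Isochoric: V stays 52.7 L; P/T = const ⇒ T₂ = 748 K, P₂ = 373 kPa.
For an ideal gas ΔU = nCvΔT with Cv = (3/2)R = 12.5 J/(mol·K).
ΔU = 3.16×12.5×(748−473) = 10800 J.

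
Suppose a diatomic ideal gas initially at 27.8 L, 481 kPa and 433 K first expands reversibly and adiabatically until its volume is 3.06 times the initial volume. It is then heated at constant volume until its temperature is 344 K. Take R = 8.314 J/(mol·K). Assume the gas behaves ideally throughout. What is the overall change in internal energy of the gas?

n = P₁V₁/(RT₁) = 481×27.8/(8.314×433) = 3.71 mol.
Step 1 — Adiabatic: TV^(γ−1) = const ⇒ T₂ = 433×(0.327)^0.400 = 277 K; PV^γ = const ⇒ P₂ = 100 kPa.
ΔU = nCvΔT = 3.71×20.8×(277−433) = -12100 J.
Q = 0 for an adiabatic process, so W = −ΔU = 12100 J.
State after step 1: P = 100 kPa, V = 85.1 L, T = 277 K.
Step 2 — Isochoric: V stays 85.1 L; P/T = const ⇒ T₂ = 344 K, P₂ = 125 kPa.
W = 0 (no volume change).
ΔU = nCvΔT = 3.71×20.8×(344−277) = 5190 J.
Q = ΔU = 5190 J.
Net over both steps: W = 12100 J, Q = 5190 J, ΔU = -6870 J.

-6870 J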